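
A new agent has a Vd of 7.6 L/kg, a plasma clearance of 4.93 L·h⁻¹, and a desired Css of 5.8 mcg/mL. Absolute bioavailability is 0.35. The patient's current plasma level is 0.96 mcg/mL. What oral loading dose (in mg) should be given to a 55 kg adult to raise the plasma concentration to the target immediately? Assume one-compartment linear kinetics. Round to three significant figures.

5780 mg

Total Vd = 7.6 × 55 = 418.0 L
The loading dose fills Vd to the target concentration; clearance is irrelevant here.
Concentration deficit ΔC = 5.8 − 0.96 = 4.840 mg/L
LD = Vd × ΔC / F = 418.0 × 4.840 / 0.35 = 5780 mg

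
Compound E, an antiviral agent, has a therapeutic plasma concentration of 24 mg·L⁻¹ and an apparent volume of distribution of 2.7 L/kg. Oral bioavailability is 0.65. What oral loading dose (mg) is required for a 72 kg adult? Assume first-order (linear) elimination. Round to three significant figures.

Total Vd = 2.7 × 72 = 194.4 L
LD = Vd × C / F = 194.4 × 24.00 / 0.65 = 7178 mg

7180 mg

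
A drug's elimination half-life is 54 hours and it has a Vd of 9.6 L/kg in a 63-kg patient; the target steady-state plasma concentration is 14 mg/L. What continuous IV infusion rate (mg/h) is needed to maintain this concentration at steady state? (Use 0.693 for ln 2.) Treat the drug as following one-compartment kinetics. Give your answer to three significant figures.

109 mg/h

Vd = 9.6 L/kg × 63 kg = 604.8 L
k = 0.693/54 = 0.01283 h⁻¹, so CL = k·Vd = 0.01283 × 604.8 = 7.760 L/h
Infusion rate = CL × Css = 7.760 × 14 = 108.6 mg/h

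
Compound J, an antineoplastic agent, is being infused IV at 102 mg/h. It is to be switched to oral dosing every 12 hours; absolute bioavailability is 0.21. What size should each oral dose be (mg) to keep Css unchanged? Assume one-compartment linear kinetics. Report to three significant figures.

5830 mg

To maintain the same Css, the systemic dosing rate must be unchanged: F·D/τ = infusion rate.
D = rate × τ / F = 102 × 12 / 0.21 = 5829 mg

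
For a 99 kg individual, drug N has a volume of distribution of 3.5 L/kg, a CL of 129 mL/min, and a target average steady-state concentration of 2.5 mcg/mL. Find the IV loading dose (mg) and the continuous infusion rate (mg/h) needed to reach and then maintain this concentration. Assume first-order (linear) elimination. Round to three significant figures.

Vd(total) = 99 kg × 3.5 L/kg = 346.5 L
Loading: fill Vd to C_target → 346.5 L × 2.5 mg/L = 866.3 mg
CL = 129 mL/min × 60/1000 = 7.740 L/h
Maintenance: replace elimination → rate = CL × Css = 7.740 × 2.5 = 19.35 mg/h

(a) 866 mg; (b) 19.4 mg/h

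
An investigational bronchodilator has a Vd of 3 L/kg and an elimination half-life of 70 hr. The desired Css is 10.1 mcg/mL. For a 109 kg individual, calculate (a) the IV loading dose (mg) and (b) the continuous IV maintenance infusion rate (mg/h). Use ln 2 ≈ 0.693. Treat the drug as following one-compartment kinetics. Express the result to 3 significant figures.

(a) 3300 mg; (b) 32.7 mg/h

Vd = 3 L/kg × 109 kg = 327.0 L
LD = Vd × C = 327.0 × 10.1 = 3303 mg
CL = 0.693 × Vd / t½ = 0.693 × 327.0 / 70 = 3.237 L/h
Infusion rate = CL × Css = 3.237 × 10.1 = 32.69 mg/h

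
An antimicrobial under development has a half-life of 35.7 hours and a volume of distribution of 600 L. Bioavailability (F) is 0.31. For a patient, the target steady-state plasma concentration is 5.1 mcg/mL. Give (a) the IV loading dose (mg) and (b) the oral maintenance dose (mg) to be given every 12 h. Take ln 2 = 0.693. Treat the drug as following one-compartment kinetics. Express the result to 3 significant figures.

LD = Vd × C = 600.0 × 5.1 = 3060 mg
CL = 0.693 × Vd / t½ = 0.693 × 600.0 / 35.7 = 11.65 L/h
D = CL × Css × τ / F = 11.65 × 5.1 × 12 / 0.31 = 2300 mg

(a) 3060 mg; (b) 2300 mg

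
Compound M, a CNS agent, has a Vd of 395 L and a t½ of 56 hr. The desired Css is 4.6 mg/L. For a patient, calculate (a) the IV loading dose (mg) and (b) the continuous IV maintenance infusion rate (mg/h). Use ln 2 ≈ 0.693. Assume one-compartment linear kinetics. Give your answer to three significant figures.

LD = Vd × C = 395.0 × 4.6 = 1817 mg
CL = 0.693 × Vd / t½ = 0.693 × 395.0 / 56 = 4.888 L/h
Infusion rate = CL × Css = 4.888 × 4.6 = 22.48 mg/h

(a) 1820 mg; (b) 22.5 mg/h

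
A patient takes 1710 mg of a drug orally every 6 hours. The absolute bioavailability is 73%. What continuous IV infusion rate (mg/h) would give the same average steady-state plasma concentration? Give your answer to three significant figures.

Equivalent systemic input: infusion rate = F·D/τ.
Rate = 0.73 × 1710 / 6 = 208.1 mg/h

208 mg/h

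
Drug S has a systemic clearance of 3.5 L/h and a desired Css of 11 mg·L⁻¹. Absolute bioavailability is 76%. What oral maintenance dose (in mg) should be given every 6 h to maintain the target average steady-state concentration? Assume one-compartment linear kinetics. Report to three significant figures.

304 mg

At steady state, dose per interval replaces the amount cleared in that interval: F·D/τ = CL·Css.
D = CL × Css × τ / F = 3.500 × 11 × 6 / 0.76 = 303.9 mg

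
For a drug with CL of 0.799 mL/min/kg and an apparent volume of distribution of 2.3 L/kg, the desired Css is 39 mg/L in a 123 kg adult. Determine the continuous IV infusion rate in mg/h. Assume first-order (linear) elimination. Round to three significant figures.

230 mg/h

CL = 0.799 mL/min/kg × 123 kg = 98.28 mL/min = 98.28 × 60/1000 = 5.897 L/h
At steady state, infusion rate equals elimination rate: rate in = CL × Css.
R₀ = 5.897 × 39 = 230.0 mg/h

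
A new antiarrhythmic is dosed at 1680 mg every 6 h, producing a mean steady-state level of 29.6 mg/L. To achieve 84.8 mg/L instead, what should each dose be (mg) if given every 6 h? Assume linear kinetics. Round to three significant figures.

For first-order elimination, Css ∝ F·D/(CL·τ); F and CL are unchanged, so Css ∝ D/τ.
D₂ = D₁ × (Css,target / Css,current) = 1680 × 84.8/29.6 = 4813 mg

4810 mg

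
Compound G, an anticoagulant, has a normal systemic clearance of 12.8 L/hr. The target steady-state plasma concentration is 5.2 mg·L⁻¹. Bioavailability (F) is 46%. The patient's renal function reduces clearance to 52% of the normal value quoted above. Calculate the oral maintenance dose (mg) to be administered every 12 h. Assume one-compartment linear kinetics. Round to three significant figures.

Patient clearance = 0.52 × 12.80 = 6.656 L/h
At steady state, dose per interval replaces the amount cleared in that interval: F·D/τ = CL·Css.
D = CL × Css × τ / F = 6.656 × 5.2 × 12 / 0.46 = 902.9 mg

903 mg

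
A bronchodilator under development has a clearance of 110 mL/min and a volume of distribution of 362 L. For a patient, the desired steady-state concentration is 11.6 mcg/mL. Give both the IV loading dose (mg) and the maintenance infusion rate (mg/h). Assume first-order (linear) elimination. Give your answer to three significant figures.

(a) 4200 mg; (b) 76.6 mg/h

LD = Vd · C_target = 362.0 × 11.6 = 4199 mg
CL = 110 mL/min = 110 × 0.06 = 6.600 L/h
Maintenance: replace elimination → rate = CL × Css = 6.600 × 11.6 = 76.56 mg/h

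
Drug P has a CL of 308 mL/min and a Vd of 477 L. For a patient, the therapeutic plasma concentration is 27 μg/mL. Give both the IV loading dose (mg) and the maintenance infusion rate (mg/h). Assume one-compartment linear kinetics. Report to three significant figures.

Loading: fill Vd to C_target → 477.0 L × 27 mg/L = 12880 mg
Convert clearance: 308 mL/min × 60 min/h ÷ 1000 mL/L = 18.48 L/h
Maintenance infusion rate = CL × Css = 18.48 × 27 = 499.0 mg/h

(a) 12900 mg; (b) 499 mg/h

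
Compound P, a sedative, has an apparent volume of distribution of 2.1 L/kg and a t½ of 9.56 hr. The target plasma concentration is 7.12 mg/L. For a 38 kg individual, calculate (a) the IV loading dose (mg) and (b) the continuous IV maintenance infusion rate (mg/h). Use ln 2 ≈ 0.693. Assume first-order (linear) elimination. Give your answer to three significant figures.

Vd = 2.1 L/kg × 38 kg = 79.80 L
LD = Vd × C = 79.80 × 7.12 = 568.2 mg
CL = 0.693 × Vd / t½ = 0.693 × 79.80 / 9.56 = 5.785 L/h
Infusion rate = CL × Css = 5.785 × 7.12 = 41.19 mg/h

(a) 568 mg; (b) 41.2 mg/h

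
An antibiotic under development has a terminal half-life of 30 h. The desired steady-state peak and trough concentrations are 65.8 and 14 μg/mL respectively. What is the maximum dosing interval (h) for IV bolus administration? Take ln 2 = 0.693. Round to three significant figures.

k = 0.693 / t½ = 0.693 / 30 = 0.02310 h⁻¹
Between IV bolus doses, concentration decays as C = C₀·e^(−kτ), so C_peak/C_trough = e^(kτ).
τ_max = ln(C_peak/C_trough) / k = ln(65.8/14) / 0.02310 = 1.548 / 0.02310 = 67.01 h

67.0 h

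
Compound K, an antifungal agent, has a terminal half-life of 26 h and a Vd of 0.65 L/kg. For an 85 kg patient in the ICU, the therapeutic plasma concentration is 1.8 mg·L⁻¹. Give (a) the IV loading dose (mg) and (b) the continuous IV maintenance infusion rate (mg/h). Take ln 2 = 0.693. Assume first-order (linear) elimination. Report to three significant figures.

(a) 99.5 mg; (b) 2.65 mg/h

Vd = 0.65 L/kg × 85 kg = 55.25 L
LD = Vd × C = 55.25 × 1.8 = 99.45 mg
CL = 0.693 × Vd / t½ = 0.693 × 55.25 / 26 = 1.473 L/h
Infusion rate = CL × Css = 1.473 × 1.8 = 2.651 mg/h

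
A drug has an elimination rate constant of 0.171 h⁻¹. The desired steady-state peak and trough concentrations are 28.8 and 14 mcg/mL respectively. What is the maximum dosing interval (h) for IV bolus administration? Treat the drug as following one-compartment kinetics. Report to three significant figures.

4.22 h

Between IV bolus doses, concentration decays as C = C₀·e^(−kτ), so C_peak/C_trough = e^(kτ).
τ_max = ln(C_peak/C_trough) / k = ln(28.8/14) / 0.1710 = 0.7213 / 0.1710 = 4.218 h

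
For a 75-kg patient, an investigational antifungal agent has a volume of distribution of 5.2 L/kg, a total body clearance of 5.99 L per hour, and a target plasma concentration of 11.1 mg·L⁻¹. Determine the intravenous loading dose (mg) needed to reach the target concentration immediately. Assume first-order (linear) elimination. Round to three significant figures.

Total Vd = 5.2 × 75 = 390.0 L
LD = Vd × C = 390.0 × 11.10 = 4329 mg

4330 mg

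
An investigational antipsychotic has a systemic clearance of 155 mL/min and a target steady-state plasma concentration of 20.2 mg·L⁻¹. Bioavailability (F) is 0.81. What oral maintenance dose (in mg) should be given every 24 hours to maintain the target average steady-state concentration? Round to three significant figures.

5570 mg

Convert clearance: 155 mL/min × 60 min/h ÷ 1000 mL/L = 9.300 L/h
D = CL × Css × τ / F = 9.300 × 20.2 × 24 / 0.81 = 5566 mg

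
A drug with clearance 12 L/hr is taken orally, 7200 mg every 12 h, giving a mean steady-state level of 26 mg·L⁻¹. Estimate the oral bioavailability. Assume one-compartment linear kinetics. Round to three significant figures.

F·D/τ = CL·Css at steady state → F = CL·Css·τ / D.
F = 12 × 26 × 12 / 7200 = 0.520

0.520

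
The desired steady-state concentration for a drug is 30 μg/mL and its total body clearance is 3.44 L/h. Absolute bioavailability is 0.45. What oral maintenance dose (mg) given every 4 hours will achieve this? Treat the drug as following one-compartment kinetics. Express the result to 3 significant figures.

917 mg

D = CL × Css × τ / F = 3.440 × 30 × 4 / 0.45 = 917.3 mg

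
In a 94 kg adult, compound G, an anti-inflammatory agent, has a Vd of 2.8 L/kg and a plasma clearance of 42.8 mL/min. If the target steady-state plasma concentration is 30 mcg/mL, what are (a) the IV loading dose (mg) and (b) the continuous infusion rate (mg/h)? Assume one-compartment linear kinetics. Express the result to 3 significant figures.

Total Vd = 2.8 × 94 = 263.2 L
LD = Vd · C_target = 263.2 × 30 = 7896 mg
Convert clearance: 42.8 mL/min × 60 min/h ÷ 1000 mL/L = 2.568 L/h
Infusion rate = 2.568 L/h × 30 mg/L = 77.04 mg/h

(a) 7900 mg; (b) 77.0 mg/h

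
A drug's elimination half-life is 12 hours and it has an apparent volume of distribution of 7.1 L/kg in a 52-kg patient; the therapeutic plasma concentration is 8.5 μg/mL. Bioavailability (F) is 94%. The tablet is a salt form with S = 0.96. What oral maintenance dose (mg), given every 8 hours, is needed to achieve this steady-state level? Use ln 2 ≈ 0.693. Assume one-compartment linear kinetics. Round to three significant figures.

Total Vd = 7.1 × 52 = 369.2 L
CL = ln 2 · Vd / t½ = 0.693 × 369.2 / 12 = 21.32 L/h
D = CL × Css × τ / F / S = 21.32 × 8.5 × 8 / 0.94 / 0.96 = 1607 mg

1610 mg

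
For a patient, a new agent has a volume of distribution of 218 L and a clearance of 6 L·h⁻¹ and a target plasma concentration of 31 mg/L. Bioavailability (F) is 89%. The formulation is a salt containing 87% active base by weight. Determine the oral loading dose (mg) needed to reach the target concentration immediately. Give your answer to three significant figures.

8730 mg

Loading dose depends on Vd (not clearance): it fills the distribution volume.
LD = Vd × C / F / S = 218.0 × 31.00 / 0.89 / 0.87 = 8728 mg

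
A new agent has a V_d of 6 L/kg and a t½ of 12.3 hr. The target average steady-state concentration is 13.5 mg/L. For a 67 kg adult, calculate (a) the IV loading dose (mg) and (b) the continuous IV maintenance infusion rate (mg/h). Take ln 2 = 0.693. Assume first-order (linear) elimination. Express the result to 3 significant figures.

(a) 5430 mg; (b) 306 mg/h

Vd(total) = 67 kg × 6 L/kg = 402.0 L
LD = Vd × C = 402.0 × 13.5 = 5427 mg
CL = 0.693 × Vd / t½ = 0.693 × 402.0 / 12.3 = 22.65 L/h
Infusion rate = CL × Css = 22.65 × 13.5 = 305.8 mg/h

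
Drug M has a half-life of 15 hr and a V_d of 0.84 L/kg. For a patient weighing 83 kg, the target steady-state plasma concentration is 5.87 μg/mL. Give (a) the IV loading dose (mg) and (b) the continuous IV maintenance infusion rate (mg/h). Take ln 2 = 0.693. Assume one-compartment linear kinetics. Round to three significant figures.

Vd(total) = 83 kg × 0.84 L/kg = 69.72 L
LD = Vd × C = 69.72 × 5.87 = 409.3 mg
CL = 0.693 × Vd / t½ = 0.693 × 69.72 / 15 = 3.221 L/h
Infusion rate = CL × Css = 3.221 × 5.87 = 18.91 mg/h

(a) 409 mg; (b) 18.9 mg/h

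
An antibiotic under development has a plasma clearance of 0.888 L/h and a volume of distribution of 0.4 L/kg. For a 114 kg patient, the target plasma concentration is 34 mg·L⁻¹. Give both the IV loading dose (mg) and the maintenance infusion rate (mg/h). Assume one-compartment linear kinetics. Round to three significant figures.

(a) 1550 mg; (b) 30.2 mg/h

Vd(total) = 114 kg × 0.4 L/kg = 45.60 L
LD = Vd · C_target = 45.60 × 34 = 1550 mg
Maintenance: replace elimination → rate = CL × Css = 0.8880 × 34 = 30.19 mg/h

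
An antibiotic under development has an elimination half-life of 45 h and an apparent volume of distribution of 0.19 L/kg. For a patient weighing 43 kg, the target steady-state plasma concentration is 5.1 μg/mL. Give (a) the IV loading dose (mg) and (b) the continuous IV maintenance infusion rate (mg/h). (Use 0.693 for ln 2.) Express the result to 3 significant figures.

(a) 41.7 mg; (b) 0.642 mg/h

Vd = 0.19 L/kg × 43 kg = 8.170 L
LD = Vd × C = 8.170 × 5.1 = 41.67 mg
CL = 0.693 × Vd / t½ = 0.693 × 8.170 / 45 = 0.1258 L/h
Infusion rate = CL × Css = 0.1258 × 5.1 = 0.6416 mg/h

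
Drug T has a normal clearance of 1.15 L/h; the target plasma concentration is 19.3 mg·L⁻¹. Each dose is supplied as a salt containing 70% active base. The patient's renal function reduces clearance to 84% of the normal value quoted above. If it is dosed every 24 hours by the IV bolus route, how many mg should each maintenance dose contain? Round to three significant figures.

639 mg

Patient clearance = 0.84 × 1.150 = 0.9660 L/h
D = CL × Css × τ / S = 0.9660 × 19.3 × 24 / 0.7 = 639.2 mg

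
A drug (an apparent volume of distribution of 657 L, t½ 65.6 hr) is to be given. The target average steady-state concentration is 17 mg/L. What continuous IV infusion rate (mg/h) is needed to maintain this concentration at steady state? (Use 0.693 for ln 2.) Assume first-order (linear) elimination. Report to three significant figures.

118 mg/h

CL = ln 2 · Vd / t½ = 0.693 × 657.0 / 65.6 = 6.941 L/h
Infusion rate = CL × Css = 6.941 × 17 = 118.0 mg/h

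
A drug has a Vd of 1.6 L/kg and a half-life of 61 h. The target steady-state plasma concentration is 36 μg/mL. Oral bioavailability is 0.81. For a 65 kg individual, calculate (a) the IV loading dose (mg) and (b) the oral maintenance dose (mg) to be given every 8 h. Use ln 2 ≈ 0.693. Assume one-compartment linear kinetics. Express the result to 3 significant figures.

Vd(total) = 65 kg × 1.6 L/kg = 104.0 L
LD = Vd × C = 104.0 × 36 = 3744 mg
CL = 0.693 × Vd / t½ = 0.693 × 104.0 / 61 = 1.182 L/h
D = CL × Css × τ / F = 1.182 × 36 × 8 / 0.81 = 420.3 mg

(a) 3740 mg; (b) 420 mg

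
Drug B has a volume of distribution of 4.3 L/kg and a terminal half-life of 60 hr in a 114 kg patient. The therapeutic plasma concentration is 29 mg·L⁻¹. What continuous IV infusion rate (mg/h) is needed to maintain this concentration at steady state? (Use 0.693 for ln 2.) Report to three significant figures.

164 mg/h

Total Vd = 4.3 × 114 = 490.2 L
k = 0.693/60 = 0.01155 h⁻¹, so CL = k·Vd = 0.01155 × 490.2 = 5.662 L/h
Infusion rate = CL × Css = 5.662 × 29 = 164.2 mg/h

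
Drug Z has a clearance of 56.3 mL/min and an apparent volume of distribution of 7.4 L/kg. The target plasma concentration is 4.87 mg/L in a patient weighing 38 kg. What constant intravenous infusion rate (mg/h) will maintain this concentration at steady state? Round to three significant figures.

CL = 56.3 mL/min = 56.3 × 0.06 = 3.378 L/h
Vd does not affect the maintenance rate; only clearance governs steady-state input.
R₀ = 3.378 × 4.87 = 16.45 mg/h

16.5 mg/h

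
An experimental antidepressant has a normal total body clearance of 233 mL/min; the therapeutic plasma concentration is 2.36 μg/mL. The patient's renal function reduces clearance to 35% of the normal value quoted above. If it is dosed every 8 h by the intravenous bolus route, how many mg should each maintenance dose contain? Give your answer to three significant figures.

CL = 233 mL/min × 60/1000 = 13.98 L/h
Patient clearance = 0.35 × 13.98 = 4.893 L/h
D = CL × Css × τ = 4.893 × 2.36 × 8 = 92.38 mg

92.4 mg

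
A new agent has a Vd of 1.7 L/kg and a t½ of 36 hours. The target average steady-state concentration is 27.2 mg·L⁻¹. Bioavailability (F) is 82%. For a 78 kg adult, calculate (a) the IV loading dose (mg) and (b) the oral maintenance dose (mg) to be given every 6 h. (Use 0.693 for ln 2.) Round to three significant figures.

(a) 3610 mg; (b) 508 mg

Vd(total) = 78 kg × 1.7 L/kg = 132.6 L
LD = Vd × C = 132.6 × 27.2 = 3607 mg
CL = 0.693 × Vd / t½ = 0.693 × 132.6 / 36 = 2.553 L/h
D = CL × Css × τ / F = 2.553 × 27.2 × 6 / 0.82 = 508.1 mg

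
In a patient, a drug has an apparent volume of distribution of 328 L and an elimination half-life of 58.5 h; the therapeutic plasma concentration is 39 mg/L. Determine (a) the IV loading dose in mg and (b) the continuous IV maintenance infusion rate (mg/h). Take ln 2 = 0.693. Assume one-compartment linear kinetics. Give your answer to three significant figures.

(a) 12800 mg; (b) 152 mg/h

LD = Vd × C = 328.0 × 39 = 12790 mg
CL = 0.693 × Vd / t½ = 0.693 × 328.0 / 58.5 = 3.886 L/h
Infusion rate = CL × Css = 3.886 × 39 = 151.6 mg/h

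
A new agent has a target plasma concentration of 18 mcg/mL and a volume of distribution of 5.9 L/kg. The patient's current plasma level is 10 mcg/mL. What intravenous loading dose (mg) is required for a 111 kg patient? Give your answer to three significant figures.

5240 mg

Vd(total) = 111 kg × 5.9 L/kg = 654.9 L
Concentration deficit ΔC = 18 − 10 = 8.000 mg/L
LD = Vd × ΔC = 654.9 × 8.000 = 5239 mg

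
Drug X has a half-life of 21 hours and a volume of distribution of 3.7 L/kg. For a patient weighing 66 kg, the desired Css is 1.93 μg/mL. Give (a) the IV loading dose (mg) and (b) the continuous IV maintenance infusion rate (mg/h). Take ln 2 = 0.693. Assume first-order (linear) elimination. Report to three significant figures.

(a) 471 mg; (b) 15.6 mg/h

Total Vd = 3.7 × 66 = 244.2 L
LD = Vd × C = 244.2 × 1.93 = 471.3 mg
CL = 0.693 × Vd / t½ = 0.693 × 244.2 / 21 = 8.059 L/h
Infusion rate = CL × Css = 8.059 × 1.93 = 15.55 mg/h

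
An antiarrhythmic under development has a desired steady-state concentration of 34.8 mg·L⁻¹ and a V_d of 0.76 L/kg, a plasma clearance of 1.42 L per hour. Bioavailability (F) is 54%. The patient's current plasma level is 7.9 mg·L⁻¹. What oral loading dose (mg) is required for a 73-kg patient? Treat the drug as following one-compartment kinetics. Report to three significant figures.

2760 mg

Total Vd = 0.76 × 73 = 55.48 L
Concentration deficit ΔC = 34.8 − 7.9 = 26.90 mg/L
LD = Vd × ΔC / F = 55.48 × 26.90 / 0.54 = 2764 mg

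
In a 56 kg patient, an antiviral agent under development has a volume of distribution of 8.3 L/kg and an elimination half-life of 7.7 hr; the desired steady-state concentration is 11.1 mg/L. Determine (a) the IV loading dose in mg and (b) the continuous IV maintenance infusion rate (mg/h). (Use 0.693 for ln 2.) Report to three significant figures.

Vd(total) = 56 kg × 8.3 L/kg = 464.8 L
LD = Vd × C = 464.8 × 11.1 = 5159 mg
CL = 0.693 × Vd / t½ = 0.693 × 464.8 / 7.7 = 41.83 L/h
Infusion rate = CL × Css = 41.83 × 11.1 = 464.3 mg/h

(a) 5160 mg; (b) 464 mg/h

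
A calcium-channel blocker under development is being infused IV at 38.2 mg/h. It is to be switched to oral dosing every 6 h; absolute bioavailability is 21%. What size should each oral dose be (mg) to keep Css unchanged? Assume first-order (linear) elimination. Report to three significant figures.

To maintain the same Css, the systemic dosing rate must be unchanged: F·D/τ = infusion rate.
D = rate × τ / F = 38.2 × 6 / 0.21 = 1091 mg

1090 mg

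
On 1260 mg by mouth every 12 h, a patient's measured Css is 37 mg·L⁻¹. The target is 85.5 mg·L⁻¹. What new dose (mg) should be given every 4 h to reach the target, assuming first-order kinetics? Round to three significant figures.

For first-order elimination, Css ∝ F·D/(CL·τ); F and CL are unchanged, so Css ∝ D/τ.
D₂ = D₁ × (Css,target / Css,current) × (τ₂/τ₁) = 1260 × (85.5/37) × (4/12) = 970.5 mg

971 mg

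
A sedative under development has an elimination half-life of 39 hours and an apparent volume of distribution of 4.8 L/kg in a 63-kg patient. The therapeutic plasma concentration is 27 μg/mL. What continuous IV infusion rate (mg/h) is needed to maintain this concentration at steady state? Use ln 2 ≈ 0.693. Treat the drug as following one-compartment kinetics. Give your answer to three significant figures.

Vd(total) = 63 kg × 4.8 L/kg = 302.4 L
CL = ln 2 · Vd / t½ = 0.693 × 302.4 / 39 = 5.373 L/h
Infusion rate = CL × Css = 5.373 × 27 = 145.1 mg/h

145 mg/h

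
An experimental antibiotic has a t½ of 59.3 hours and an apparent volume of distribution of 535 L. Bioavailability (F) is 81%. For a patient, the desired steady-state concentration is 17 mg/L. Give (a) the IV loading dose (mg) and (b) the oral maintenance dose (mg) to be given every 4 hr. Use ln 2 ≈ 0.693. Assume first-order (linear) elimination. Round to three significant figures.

LD = Vd × C = 535.0 × 17 = 9095 mg
CL = 0.693 × Vd / t½ = 0.693 × 535.0 / 59.3 = 6.252 L/h
D = CL × Css × τ / F = 6.252 × 17 × 4 / 0.81 = 524.9 mg

(a) 9100 mg; (b) 525 mg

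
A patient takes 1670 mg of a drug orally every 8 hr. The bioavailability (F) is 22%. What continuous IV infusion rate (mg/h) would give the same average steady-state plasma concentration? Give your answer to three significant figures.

Equivalent systemic input: infusion rate = F·D/τ.
Rate = 0.22 × 1670 / 8 = 45.93 mg/h

45.9 mg/h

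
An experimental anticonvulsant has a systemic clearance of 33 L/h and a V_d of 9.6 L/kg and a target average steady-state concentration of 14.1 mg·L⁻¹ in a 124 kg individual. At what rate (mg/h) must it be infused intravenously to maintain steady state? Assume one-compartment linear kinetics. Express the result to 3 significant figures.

465 mg/h

Maintenance depends on clearance, not Vd — rate in must match rate out.
Infusion rate = CL · Css = 33.00 L/h × 14.1 mg/L = 465.3 mg/h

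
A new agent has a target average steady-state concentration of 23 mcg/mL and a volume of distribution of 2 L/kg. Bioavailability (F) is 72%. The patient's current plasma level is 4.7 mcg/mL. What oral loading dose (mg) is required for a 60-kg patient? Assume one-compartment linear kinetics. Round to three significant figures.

Vd = 2 L/kg × 60 kg = 120.0 L
The loading dose fills Vd to the target concentration.
Concentration deficit ΔC = 23 − 4.7 = 18.30 mg/L
LD = Vd × ΔC / F = 120.0 × 18.30 / 0.72 = 3050 mg

3050 mg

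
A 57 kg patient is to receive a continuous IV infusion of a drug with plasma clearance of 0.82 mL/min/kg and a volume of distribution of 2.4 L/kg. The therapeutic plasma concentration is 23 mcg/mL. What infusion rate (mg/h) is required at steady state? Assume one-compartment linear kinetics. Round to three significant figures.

64.5 mg/h

CL = 0.82 mL/min/kg × 57 kg = 46.74 mL/min = 46.74 × 60/1000 = 2.804 L/h
At steady state, infusion rate equals elimination rate: rate in = CL × Css.
Rate = CL × Css = 2.804 × 23 = 64.49 mg/h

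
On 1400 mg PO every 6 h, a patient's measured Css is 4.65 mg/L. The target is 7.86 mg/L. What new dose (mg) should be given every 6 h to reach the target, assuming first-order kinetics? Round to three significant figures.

2370 mg

For first-order elimination, Css ∝ F·D/(CL·τ); F and CL are unchanged, so Css ∝ D/τ.
D₂ = D₁ × (Css,target / Css,current) = 1400 × 7.86/4.65 = 2366 mg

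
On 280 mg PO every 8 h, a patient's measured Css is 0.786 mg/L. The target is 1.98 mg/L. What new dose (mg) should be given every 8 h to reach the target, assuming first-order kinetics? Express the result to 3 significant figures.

705 mg

With linear kinetics, Css is proportional to dose rate (D/τ) at fixed clearance.
D₂ = D₁ × (Css,target / Css,current) = 280 × 1.98/0.786 = 705.3 mg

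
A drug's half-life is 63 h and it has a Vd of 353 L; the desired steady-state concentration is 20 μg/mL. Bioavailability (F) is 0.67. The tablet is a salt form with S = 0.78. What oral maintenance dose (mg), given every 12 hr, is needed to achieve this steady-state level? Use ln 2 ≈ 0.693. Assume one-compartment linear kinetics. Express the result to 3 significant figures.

CL = ln 2 · Vd / t½ = 0.693 × 353.0 / 63 = 3.883 L/h
D = CL × Css × τ / F / S = 3.883 × 20 × 12 / 0.67 / 0.78 = 1783 mg

1780 mg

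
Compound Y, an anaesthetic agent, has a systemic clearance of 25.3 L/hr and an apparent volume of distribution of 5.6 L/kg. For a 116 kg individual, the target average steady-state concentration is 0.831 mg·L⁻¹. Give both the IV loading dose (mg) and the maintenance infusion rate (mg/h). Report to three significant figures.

Total Vd = 5.6 × 116 = 649.6 L
Loading dose = Vd × C = 649.6 × 0.831 = 539.8 mg
Maintenance infusion rate = CL × Css = 25.30 × 0.831 = 21.02 mg/h

(a) 540 mg; (b) 21.0 mg/h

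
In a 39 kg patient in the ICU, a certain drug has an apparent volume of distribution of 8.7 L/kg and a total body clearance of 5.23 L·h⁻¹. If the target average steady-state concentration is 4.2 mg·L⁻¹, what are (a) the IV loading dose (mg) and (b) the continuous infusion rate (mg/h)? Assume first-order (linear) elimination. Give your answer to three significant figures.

Vd = 8.7 L/kg × 39 kg = 339.3 L
LD = Vd · C_target = 339.3 × 4.2 = 1425 mg
Infusion rate = 5.230 L/h × 4.2 mg/L = 21.97 mg/h

(a) 1430 mg; (b) 22.0 mg/h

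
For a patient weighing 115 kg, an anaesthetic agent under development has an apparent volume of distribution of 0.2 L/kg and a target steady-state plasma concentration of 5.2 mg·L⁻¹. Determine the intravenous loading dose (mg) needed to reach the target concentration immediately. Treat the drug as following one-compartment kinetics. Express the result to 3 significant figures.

Total Vd = 0.2 × 115 = 23.00 L
The loading dose fills Vd to the target concentration.
LD = Vd × C = 23.00 × 5.200 = 119.6 mg

120 mg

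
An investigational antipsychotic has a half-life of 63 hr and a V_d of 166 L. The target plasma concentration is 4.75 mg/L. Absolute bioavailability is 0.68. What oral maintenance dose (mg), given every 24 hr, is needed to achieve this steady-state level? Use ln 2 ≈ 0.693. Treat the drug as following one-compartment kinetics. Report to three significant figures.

306 mg

k = 0.693/63 = 0.01100 h⁻¹, so CL = k·Vd = 0.01100 × 166.0 = 1.826 L/h
D = CL × Css × τ / F = 1.826 × 4.75 × 24 / 0.68 = 306.1 mg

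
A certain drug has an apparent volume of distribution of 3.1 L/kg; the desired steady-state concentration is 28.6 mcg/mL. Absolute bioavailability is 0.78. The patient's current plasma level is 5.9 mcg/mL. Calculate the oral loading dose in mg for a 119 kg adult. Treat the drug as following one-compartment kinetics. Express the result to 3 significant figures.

Vd(total) = 119 kg × 3.1 L/kg = 368.9 L
Concentration deficit ΔC = 28.6 − 5.9 = 22.70 mg/L
LD = Vd × ΔC / F = 368.9 × 22.70 / 0.78 = 10740 mg

10700 mg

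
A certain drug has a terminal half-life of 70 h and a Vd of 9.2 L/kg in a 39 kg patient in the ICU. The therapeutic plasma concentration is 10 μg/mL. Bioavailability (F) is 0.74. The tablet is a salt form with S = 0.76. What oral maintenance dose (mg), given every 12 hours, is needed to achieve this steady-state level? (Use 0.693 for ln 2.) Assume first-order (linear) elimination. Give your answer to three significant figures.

Vd = 9.2 L/kg × 39 kg = 358.8 L
CL = 0.693 × Vd / t½ = 0.693 × 358.8 / 70 = 3.552 L/h
D = CL × Css × τ / F / S = 3.552 × 10 × 12 / 0.74 / 0.76 = 757.9 mg

758 mg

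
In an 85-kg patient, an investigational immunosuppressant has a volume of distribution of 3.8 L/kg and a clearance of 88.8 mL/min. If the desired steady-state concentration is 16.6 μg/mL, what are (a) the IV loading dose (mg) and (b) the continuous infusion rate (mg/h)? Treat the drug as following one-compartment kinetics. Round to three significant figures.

Total Vd = 3.8 × 85 = 323.0 L
Loading dose = Vd × C = 323.0 × 16.6 = 5362 mg
CL = 88.8 mL/min = 88.8 × 0.06 = 5.328 L/h
Maintenance: replace elimination → rate = CL × Css = 5.328 × 16.6 = 88.44 mg/h

(a) 5360 mg; (b) 88.4 mg/h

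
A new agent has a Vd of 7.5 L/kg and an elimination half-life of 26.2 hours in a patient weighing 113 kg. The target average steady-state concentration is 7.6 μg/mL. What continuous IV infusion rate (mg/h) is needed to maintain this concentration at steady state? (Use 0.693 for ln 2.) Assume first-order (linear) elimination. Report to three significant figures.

170 mg/h

Vd(total) = 113 kg × 7.5 L/kg = 847.5 L
CL = 0.693 × Vd / t½ = 0.693 × 847.5 / 26.2 = 22.42 L/h
Infusion rate = CL × Css = 22.42 × 7.6 = 170.4 mg/h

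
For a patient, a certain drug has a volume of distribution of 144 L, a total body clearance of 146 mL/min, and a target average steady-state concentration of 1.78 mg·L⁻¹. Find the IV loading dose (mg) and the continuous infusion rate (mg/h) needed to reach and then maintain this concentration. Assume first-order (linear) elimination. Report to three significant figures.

(a) 256 mg; (b) 15.6 mg/h

LD = Vd · C_target = 144.0 × 1.78 = 256.3 mg
CL = 146 mL/min × 60/1000 = 8.760 L/h
Maintenance infusion rate = CL × Css = 8.760 × 1.78 = 15.59 mg/h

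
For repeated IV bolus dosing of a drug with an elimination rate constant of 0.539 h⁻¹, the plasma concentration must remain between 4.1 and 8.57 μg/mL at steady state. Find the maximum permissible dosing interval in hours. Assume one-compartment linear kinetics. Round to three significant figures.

1.37 h

Between IV bolus doses, concentration decays as C = C₀·e^(−kτ), so C_peak/C_trough = e^(kτ).
τ_max = ln(C_peak/C_trough) / k = ln(8.57/4.1) / 0.5390 = 0.7373 / 0.5390 = 1.368 h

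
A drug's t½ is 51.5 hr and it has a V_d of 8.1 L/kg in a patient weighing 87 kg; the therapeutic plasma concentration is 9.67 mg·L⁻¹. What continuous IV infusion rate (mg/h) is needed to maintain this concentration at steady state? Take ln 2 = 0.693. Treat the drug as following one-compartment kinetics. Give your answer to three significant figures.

91.7 mg/h

Vd(total) = 87 kg × 8.1 L/kg = 704.7 L
CL = 0.693 × Vd / t½ = 0.693 × 704.7 / 51.5 = 9.483 L/h
Infusion rate = CL × Css = 9.483 × 9.67 = 91.70 mg/h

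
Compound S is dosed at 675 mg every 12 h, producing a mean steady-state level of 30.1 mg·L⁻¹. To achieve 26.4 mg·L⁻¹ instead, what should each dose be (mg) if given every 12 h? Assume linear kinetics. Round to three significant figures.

For first-order elimination, Css ∝ F·D/(CL·τ); F and CL are unchanged, so Css ∝ D/τ.
D₂ = D₁ × (Css,target / Css,current) = 675 × 26.4/30.1 = 592.0 mg

592 mg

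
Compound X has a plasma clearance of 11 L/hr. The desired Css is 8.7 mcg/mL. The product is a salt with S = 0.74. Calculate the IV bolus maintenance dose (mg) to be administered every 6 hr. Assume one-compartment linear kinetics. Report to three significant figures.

776 mg

At steady state, dose per interval replaces the amount cleared in that interval: S·D/τ = CL·Css.
D = CL × Css × τ / S = 11.00 × 8.7 × 6 / 0.74 = 775.9 mg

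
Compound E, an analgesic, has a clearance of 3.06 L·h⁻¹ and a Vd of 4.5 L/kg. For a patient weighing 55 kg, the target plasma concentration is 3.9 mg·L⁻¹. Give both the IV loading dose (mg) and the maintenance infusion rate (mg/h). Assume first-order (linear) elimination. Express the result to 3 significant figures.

(a) 965 mg; (b) 11.9 mg/h

Vd(total) = 55 kg × 4.5 L/kg = 247.5 L
Loading dose = Vd × C = 247.5 × 3.9 = 965.3 mg
Maintenance: replace elimination → rate = CL × Css = 3.060 × 3.9 = 11.93 mg/h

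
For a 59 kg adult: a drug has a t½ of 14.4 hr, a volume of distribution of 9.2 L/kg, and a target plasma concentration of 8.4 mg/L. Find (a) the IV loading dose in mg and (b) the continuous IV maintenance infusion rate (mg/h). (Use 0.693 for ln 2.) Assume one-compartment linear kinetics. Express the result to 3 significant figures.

(a) 4560 mg; (b) 219 mg/h

Vd(total) = 59 kg × 9.2 L/kg = 542.8 L
LD = Vd × C = 542.8 × 8.4 = 4560 mg
CL = 0.693 × Vd / t½ = 0.693 × 542.8 / 14.4 = 26.12 L/h
Infusion rate = CL × Css = 26.12 × 8.4 = 219.4 mg/h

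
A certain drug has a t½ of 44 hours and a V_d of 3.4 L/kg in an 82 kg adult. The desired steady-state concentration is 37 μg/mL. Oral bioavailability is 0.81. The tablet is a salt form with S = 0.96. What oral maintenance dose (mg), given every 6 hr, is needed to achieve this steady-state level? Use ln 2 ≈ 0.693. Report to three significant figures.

1250 mg

Total Vd = 3.4 × 82 = 278.8 L
CL = 0.693 × Vd / t½ = 0.693 × 278.8 / 44 = 4.391 L/h
D = CL × Css × τ / F / S = 4.391 × 37 × 6 / 0.81 / 0.96 = 1254 mg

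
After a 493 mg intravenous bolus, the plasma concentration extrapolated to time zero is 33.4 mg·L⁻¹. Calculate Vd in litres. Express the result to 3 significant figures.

14.8 L

Immediately after an IV bolus, C₀ = Dose / Vd, so Vd = Dose / C₀.
Vd = 493 / 33.4 = 14.76 L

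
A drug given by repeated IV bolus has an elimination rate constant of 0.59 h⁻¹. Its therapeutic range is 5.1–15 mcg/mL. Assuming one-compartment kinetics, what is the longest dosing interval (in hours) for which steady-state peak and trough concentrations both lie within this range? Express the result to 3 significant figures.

Between IV bolus doses, concentration decays as C = C₀·e^(−kτ), so C_peak/C_trough = e^(kτ).
τ_max = ln(C_peak/C_trough) / k = ln(15/5.1) / 0.5900 = 1.079 / 0.5900 = 1.829 h

1.83 h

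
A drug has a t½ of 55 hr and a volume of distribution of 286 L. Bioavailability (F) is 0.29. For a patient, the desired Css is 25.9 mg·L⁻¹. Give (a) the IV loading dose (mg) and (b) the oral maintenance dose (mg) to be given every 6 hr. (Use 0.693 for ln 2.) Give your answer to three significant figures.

(a) 7410 mg; (b) 1930 mg

LD = Vd × C = 286.0 × 25.9 = 7407 mg
CL = 0.693 × Vd / t½ = 0.693 × 286.0 / 55 = 3.604 L/h
D = CL × Css × τ / F = 3.604 × 25.9 × 6 / 0.29 = 1931 mg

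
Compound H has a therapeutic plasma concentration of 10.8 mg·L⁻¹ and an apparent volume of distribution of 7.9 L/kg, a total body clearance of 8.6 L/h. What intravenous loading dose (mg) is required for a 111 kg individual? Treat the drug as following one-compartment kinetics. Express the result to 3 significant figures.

Vd = 7.9 L/kg × 111 kg = 876.9 L
LD = Vd × C = 876.9 × 10.80 = 9471 mg

9470 mg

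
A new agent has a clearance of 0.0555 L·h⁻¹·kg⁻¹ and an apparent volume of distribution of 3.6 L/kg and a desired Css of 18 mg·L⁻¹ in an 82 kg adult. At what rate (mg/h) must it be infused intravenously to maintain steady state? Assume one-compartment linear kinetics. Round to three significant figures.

CL = 0.0555 L·h⁻¹·kg⁻¹ × 82 kg = 4.551 L/h
At steady state, infusion rate equals elimination rate: rate in = CL × Css.
Rate = CL × Css = 4.551 × 18 = 81.92 mg/h

81.9 mg/h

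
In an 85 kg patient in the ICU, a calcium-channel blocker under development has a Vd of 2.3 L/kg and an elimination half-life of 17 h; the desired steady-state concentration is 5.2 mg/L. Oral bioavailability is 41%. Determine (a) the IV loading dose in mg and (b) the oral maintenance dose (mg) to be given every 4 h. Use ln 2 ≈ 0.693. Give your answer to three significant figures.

(a) 1020 mg; (b) 404 mg

Vd = 2.3 L/kg × 85 kg = 195.5 L
LD = Vd × C = 195.5 × 5.2 = 1017 mg
CL = 0.693 × Vd / t½ = 0.693 × 195.5 / 17 = 7.970 L/h
D = CL × Css × τ / F = 7.970 × 5.2 × 4 / 0.41 = 404.3 mg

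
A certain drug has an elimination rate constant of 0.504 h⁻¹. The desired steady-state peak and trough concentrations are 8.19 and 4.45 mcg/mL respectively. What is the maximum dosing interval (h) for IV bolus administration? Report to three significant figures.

1.21 h

Between IV bolus doses, concentration decays as C = C₀·e^(−kτ), so C_peak/C_trough = e^(kτ).
τ_max = ln(C_peak/C_trough) / k = ln(8.19/4.45) / 0.5040 = 0.6100 / 0.5040 = 1.210 h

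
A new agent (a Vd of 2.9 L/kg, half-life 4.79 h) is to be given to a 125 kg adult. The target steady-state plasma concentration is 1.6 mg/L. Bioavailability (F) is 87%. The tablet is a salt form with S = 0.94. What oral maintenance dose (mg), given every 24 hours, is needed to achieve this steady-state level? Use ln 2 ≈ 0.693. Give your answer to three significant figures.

Vd = 2.9 L/kg × 125 kg = 362.5 L
k = 0.693/4.79 = 0.1447 h⁻¹, so CL = k·Vd = 0.1447 × 362.5 = 52.45 L/h
D = CL × Css × τ / F / S = 52.45 × 1.6 × 24 / 0.87 / 0.94 = 2463 mg

2460 mg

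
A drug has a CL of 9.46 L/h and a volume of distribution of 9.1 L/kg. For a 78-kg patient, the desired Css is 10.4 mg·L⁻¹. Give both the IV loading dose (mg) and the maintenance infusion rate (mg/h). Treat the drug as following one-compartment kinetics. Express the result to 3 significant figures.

Vd(total) = 78 kg × 9.1 L/kg = 709.8 L
Loading: fill Vd to C_target → 709.8 L × 10.4 mg/L = 7382 mg
Maintenance infusion rate = CL × Css = 9.460 × 10.4 = 98.38 mg/h

(a) 7380 mg; (b) 98.4 mg/h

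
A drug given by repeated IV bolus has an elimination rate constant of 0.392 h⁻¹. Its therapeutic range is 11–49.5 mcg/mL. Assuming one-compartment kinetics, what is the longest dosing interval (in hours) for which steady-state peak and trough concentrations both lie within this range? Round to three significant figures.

3.84 h

Between IV bolus doses, concentration decays as C = C₀·e^(−kτ), so C_peak/C_trough = e^(kτ).
τ_max = ln(C_peak/C_trough) / k = ln(49.5/11) / 0.3920 = 1.504 / 0.3920 = 3.837 h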